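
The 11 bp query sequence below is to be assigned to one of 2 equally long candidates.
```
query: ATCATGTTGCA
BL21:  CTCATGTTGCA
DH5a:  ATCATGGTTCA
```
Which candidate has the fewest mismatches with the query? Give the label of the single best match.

BL21

Hamming distances to query — BL21: 1; DH5a: 2.
Smallest is BL21 with 1 mismatch.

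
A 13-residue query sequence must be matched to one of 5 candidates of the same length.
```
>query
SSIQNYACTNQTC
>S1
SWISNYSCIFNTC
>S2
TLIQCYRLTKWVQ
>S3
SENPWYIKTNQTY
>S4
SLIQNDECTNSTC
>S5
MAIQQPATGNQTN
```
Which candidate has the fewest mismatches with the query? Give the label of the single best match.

S1 differs at 6 positions; S2 differs at 9 positions; S3 differs at 7 positions; S4 differs at 4 positions; S5 differs at 7 positions. The closest is S4.

S4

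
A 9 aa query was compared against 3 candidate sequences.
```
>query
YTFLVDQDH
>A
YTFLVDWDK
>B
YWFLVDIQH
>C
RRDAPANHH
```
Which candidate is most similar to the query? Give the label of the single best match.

Hamming distances to query — A: 2; B: 3; C: 8.
Smallest is A with 2 mismatches.

A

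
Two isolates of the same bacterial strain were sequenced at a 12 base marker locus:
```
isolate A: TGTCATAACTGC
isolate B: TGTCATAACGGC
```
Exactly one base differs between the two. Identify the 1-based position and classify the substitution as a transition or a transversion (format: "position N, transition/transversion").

position 10, transversion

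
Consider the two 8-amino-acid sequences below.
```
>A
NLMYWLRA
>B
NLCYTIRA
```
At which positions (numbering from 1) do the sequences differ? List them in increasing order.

3, 5, 6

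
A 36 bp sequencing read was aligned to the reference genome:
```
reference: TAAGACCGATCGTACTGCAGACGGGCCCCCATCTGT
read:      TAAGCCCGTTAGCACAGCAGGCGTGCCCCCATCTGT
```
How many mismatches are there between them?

7

Mismatches (1-based): base 5: A→C; base 9: A→T; base 11: C→A; base 13: T→C; base 16: T→A; base 21: A→G; base 24: G→T.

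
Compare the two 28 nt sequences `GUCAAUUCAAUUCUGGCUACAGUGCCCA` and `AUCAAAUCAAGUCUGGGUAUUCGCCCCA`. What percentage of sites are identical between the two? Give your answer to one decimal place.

9 positions differ (1, 6, 11, 17, 20, 21, 22, 23, 24), so 19 of 28 match: 19/28 = 67.86%.

67.9%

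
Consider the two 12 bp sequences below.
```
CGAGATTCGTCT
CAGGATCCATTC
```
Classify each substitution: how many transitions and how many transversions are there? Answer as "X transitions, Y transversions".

6 transitions, 0 transversions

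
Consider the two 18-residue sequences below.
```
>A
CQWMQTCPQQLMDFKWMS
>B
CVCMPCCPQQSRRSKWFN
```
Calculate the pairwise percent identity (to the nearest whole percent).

Mismatches at positions 2, 3, 5, 6, 11, 12, 13, 14, 17, 18 (1-based): 10 of 18.
Identical positions: 8/18 = 44.44% → 44%.

44%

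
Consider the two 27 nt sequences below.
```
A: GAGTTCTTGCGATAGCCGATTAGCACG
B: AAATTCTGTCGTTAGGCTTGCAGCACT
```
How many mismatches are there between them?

11

Comparing position by position, 11 positions differ: 1 (G/A), 3 (G/A), 8 (T/G), 9 (G/T), 12 (A/T), 16 (C/G), 18 (G/T), 19 (A/T), 20 (T/G), 21 (T/C), 27 (G/T).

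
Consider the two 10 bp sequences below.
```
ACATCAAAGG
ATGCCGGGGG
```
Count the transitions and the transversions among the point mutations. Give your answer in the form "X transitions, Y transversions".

6 transitions, 0 transversions

Transitions (purine↔purine or pyrimidine↔pyrimidine): 2 C→T, 3 A→G, 4 T→C, 6 A→G, 7 A→G, 8 A→G.
Transversions (purine↔pyrimidine): none.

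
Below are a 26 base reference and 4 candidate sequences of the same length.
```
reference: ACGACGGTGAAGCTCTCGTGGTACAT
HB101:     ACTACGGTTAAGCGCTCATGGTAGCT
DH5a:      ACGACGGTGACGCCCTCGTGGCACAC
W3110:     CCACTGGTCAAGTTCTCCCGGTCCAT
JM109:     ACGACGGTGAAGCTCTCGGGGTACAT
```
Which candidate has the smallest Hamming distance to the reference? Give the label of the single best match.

HB101 differs at 6 sites; DH5a differs at 4 sites; W3110 differs at 9 sites; JM109 differs at 1 site. The closest is JM109.

JM109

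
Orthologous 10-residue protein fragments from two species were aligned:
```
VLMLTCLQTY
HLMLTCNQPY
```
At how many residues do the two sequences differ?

3

Mismatches (1-based): residue 1: V→H; residue 7: L→N; residue 9: T→P.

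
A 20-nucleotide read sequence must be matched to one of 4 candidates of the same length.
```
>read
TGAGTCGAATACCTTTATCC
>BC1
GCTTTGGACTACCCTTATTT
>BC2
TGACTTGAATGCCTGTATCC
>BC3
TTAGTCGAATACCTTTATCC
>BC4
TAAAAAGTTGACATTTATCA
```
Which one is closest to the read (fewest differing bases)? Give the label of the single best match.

BC3

BC1 differs at 9 bases; BC2 differs at 4 bases; BC3 differs at 1 base; BC4 differs at 9 bases. The closest is BC3.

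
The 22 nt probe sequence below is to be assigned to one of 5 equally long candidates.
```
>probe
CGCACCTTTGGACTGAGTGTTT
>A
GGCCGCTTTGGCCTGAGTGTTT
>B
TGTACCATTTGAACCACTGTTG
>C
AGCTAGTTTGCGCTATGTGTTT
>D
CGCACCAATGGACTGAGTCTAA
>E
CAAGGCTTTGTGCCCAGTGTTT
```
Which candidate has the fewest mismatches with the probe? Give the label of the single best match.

A

A differs at 4 bases; B differs at 9 bases; C differs at 8 bases; D differs at 5 bases; E differs at 8 bases. The closest is A.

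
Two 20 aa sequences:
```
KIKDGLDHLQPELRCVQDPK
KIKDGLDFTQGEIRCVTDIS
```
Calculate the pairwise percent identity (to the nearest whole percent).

Mismatches at positions 8, 9, 11, 13, 17, 19, 20 (1-based): 7 of 20.
Identical positions: 13/20 = 65% → 65%.

65%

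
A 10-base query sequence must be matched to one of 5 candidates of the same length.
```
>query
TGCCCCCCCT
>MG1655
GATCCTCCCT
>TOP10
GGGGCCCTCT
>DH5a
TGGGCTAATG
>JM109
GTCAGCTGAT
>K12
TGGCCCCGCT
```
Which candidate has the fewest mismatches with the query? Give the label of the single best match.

K12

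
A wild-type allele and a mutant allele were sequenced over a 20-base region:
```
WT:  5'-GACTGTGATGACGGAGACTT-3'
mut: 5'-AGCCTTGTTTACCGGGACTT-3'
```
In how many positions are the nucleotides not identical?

8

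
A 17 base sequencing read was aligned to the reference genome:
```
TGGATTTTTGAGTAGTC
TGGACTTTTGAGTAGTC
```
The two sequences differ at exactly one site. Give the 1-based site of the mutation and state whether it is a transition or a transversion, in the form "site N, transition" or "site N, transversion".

site 5, transition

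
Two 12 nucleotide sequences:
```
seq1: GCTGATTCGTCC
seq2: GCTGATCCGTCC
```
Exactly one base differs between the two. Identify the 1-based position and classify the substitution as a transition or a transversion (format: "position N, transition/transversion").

Position 7 changes T→C. T is a pyrimidine and C is a pyrimidine, so this is a transition.

position 7, transition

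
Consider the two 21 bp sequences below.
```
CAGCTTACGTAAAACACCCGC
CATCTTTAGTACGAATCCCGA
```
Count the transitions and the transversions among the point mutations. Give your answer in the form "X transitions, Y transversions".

Mismatches (1-based):
position 3: G→T (purine→pyrimidine, transversion)
position 7: A→T (purine→pyrimidine, transversion)
position 8: C→A (pyrimidine→purine, transversion)
position 12: A→C (purine→pyrimidine, transversion)
position 13: A→G (purine→purine, transition)
position 15: C→A (pyrimidine→purine, transversion)
position 16: A→T (purine→pyrimidine, transversion)
position 21: C→A (pyrimidine→purine, transversion)

1 transition, 7 transversions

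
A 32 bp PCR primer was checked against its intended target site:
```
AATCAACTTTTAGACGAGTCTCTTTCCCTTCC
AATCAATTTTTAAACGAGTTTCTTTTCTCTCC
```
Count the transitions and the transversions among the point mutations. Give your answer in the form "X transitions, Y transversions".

Mismatches (1-based):
site 7: C→T (pyrimidine→pyrimidine, transition)
site 13: G→A (purine→purine, transition)
site 20: C→T (pyrimidine→pyrimidine, transition)
site 26: C→T (pyrimidine→pyrimidine, transition)
site 28: C→T (pyrimidine→pyrimidine, transition)
site 29: T→C (pyrimidine→pyrimidine, transition)

6 transitions, 0 transversions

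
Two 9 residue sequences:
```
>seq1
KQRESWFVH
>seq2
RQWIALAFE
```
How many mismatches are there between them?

8

The sequences differ at residues 1, 3, 4, 5, 6, 7, 8, 9 (1-based) — 8 in total.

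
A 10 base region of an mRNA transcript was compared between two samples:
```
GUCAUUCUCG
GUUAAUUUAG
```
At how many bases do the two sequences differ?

4

Mismatches (1-based): base 3: C→U; base 5: U→A; base 7: C→U; base 9: C→A.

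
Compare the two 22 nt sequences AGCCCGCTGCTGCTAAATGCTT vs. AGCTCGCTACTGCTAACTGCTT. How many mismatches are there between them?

Mismatches (1-based): base 4: C→T; base 9: G→A; base 17: A→C.

3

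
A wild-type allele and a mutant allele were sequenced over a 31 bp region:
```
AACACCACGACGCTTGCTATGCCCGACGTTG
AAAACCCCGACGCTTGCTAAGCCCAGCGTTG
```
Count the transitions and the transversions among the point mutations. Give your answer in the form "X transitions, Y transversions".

2 transitions, 3 transversions

Mismatches (1-based):
position 3: C→A (pyrimidine→purine, transversion)
position 7: A→C (purine→pyrimidine, transversion)
position 20: T→A (pyrimidine→purine, transversion)
position 25: G→A (purine→purine, transition)
position 26: A→G (purine→purine, transition)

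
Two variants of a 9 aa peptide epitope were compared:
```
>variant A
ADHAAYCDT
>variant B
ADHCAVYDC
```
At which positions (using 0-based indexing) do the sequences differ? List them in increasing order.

3, 5, 6, 8

Scanning 0-based: 3: A/C; 5: Y/V; 6: C/Y; 8: T/C.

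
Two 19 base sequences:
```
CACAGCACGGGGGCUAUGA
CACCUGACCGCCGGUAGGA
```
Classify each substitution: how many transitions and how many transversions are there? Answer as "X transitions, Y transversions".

Transitions (purine↔purine or pyrimidine↔pyrimidine): none.
Transversions (purine↔pyrimidine): 4 A→C, 5 G→U, 6 C→G, 9 G→C, 11 G→C, 12 G→C, 14 C→G, 17 U→G.

0 transitions, 8 transversions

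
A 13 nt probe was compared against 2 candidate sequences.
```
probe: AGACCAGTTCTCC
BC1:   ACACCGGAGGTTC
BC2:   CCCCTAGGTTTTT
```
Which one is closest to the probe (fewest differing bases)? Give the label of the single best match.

Hamming distances to probe — BC1: 6; BC2: 8.
Smallest is BC1 with 6 mismatches.

BC1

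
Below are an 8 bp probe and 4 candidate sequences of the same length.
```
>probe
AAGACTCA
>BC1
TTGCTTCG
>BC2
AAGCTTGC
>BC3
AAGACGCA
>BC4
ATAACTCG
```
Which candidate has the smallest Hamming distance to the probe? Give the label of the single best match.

BC3

Hamming distances to probe — BC1: 5; BC2: 4; BC3: 1; BC4: 3.
Smallest is BC3 with 1 mismatch.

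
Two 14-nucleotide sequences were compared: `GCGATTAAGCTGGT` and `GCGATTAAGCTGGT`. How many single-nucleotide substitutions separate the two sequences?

The two sequences are identical at every position.

0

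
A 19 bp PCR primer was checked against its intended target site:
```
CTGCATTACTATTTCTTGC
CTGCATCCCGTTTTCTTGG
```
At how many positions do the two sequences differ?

5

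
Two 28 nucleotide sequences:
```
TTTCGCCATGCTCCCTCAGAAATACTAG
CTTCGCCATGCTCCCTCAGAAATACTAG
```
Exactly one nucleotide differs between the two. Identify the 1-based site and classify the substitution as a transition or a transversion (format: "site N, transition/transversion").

site 1, transition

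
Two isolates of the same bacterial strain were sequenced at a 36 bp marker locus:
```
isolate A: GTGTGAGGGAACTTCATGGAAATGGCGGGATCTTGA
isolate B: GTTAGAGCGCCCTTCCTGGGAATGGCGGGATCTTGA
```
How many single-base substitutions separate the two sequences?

Comparing position by position, 7 sites differ: 3 (G/T), 4 (T/A), 8 (G/C), 10 (A/C), 11 (A/C), 16 (A/C), 20 (A/G).

7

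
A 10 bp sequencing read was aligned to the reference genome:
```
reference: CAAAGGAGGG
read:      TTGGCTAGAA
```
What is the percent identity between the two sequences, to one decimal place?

8 positions differ (1, 2, 3, 4, 5, 6, 9, 10), so 2 of 10 match: 2/10 = 20%.

20.0%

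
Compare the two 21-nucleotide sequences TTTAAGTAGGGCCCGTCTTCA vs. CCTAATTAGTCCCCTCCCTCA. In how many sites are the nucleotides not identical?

8

The sequences differ at sites 1, 2, 6, 10, 11, 15, 16, 18 (1-based) — 8 in total.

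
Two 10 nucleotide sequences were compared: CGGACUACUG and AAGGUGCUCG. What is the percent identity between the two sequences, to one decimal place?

20.0%

8 positions differ (1, 2, 4, 5, 6, 7, 8, 9), so 2 of 10 match: 2/10 = 20%.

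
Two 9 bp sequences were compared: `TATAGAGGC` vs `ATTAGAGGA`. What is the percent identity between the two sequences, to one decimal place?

66.7%

3 positions differ (1, 2, 9), so 6 of 9 match: 6/9 = 66.67%.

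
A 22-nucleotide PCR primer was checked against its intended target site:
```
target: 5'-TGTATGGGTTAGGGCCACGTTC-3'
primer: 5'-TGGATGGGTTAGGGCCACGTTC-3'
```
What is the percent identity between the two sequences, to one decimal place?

95.5%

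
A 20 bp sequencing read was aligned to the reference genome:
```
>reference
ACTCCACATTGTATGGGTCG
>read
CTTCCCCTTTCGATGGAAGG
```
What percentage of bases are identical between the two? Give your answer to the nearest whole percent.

55%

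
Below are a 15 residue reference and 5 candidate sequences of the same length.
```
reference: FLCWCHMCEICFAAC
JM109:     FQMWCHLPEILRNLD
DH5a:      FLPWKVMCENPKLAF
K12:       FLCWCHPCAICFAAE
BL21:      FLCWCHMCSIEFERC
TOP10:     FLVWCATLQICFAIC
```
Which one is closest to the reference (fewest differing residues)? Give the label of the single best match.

JM109 differs at 9 residues; DH5a differs at 8 residues; K12 differs at 3 residues; BL21 differs at 4 residues; TOP10 differs at 6 residues. The closest is K12.

K12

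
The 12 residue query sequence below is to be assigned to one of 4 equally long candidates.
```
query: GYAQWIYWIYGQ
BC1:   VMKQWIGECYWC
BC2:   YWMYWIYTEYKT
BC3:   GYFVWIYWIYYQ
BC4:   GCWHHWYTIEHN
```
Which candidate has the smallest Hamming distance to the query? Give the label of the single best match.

Hamming distances to query — BC1: 8; BC2: 8; BC3: 3; BC4: 9.
Smallest is BC3 with 3 mismatches.

BC3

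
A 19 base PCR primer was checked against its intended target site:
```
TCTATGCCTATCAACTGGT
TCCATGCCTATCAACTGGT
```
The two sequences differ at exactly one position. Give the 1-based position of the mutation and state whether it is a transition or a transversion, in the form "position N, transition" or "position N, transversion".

The sequences differ only at position 3: T→C (pyrimidine→pyrimidine), a transition.

position 3, transition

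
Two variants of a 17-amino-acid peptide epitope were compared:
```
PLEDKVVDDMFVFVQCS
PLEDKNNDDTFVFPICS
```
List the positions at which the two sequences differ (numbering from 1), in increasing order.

6, 7, 10, 14, 15

Differences at position 6 (V→N), position 7 (V→N), position 10 (M→T), position 14 (V→P), position 15 (Q→I).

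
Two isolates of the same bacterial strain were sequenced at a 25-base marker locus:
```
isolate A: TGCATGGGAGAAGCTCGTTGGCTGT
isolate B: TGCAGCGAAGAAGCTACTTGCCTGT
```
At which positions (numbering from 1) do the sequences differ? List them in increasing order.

Scanning 1-based: 5: T/G; 6: G/C; 8: G/A; 16: C/A; 17: G/C; 21: G/C.

5, 6, 8, 16, 17, 21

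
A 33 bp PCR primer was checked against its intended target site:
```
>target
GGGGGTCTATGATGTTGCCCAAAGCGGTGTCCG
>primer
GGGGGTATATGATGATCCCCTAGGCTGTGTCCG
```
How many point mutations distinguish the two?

The sequences differ at sites 7, 15, 17, 21, 23, 26 (1-based) — 6 in total.

6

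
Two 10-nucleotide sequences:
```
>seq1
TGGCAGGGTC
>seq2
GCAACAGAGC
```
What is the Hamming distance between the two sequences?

Comparing position by position, 8 sites differ: 1 (T/G), 2 (G/C), 3 (G/A), 4 (C/A), 5 (A/C), 6 (G/A), 8 (G/A), 9 (T/G).

8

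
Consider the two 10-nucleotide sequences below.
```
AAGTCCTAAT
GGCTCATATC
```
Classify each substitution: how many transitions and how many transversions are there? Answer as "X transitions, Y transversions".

3 transitions, 3 transversions

Transitions (purine↔purine or pyrimidine↔pyrimidine): 1 A→G, 2 A→G, 10 T→C.
Transversions (purine↔pyrimidine): 3 G→C, 6 C→A, 9 A→T.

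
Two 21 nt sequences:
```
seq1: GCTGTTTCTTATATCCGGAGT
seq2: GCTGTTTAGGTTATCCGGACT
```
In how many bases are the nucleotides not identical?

Mismatches (1-based): base 8: C→A; base 9: T→G; base 10: T→G; base 11: A→T; base 20: G→C.

5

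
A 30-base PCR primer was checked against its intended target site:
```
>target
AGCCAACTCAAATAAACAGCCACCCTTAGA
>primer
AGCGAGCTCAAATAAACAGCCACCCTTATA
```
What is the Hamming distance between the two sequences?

Mismatches (1-based): position 4: C→G; position 6: A→G; position 29: G→T.

3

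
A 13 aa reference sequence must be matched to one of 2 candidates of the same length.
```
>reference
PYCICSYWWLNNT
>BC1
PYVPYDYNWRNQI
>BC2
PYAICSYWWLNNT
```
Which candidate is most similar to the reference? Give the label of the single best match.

BC2

Hamming distances to reference — BC1: 8; BC2: 1.
Smallest is BC2 with 1 mismatch.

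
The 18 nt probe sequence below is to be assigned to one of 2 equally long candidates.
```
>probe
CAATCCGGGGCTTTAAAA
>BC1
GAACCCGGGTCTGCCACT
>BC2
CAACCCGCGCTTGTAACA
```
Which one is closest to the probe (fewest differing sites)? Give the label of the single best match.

Hamming distances to probe — BC1: 8; BC2: 6.
Smallest is BC2 with 6 mismatches.

BC2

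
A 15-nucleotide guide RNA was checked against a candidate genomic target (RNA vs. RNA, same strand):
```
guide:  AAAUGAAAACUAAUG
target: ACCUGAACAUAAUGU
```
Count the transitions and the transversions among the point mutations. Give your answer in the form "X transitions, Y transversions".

1 transition, 7 transversions

Transitions (purine↔purine or pyrimidine↔pyrimidine): 10 C→U.
Transversions (purine↔pyrimidine): 2 A→C, 3 A→C, 8 A→C, 11 U→A, 13 A→U, 14 U→G, 15 G→U.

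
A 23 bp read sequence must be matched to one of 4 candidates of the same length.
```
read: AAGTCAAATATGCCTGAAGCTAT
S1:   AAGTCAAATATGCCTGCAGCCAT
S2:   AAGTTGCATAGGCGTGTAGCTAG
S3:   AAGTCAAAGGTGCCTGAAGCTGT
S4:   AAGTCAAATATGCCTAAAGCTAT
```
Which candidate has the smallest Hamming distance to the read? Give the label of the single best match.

S4

Hamming distances to read — S1: 2; S2: 7; S3: 3; S4: 1.
Smallest is S4 with 1 mismatch.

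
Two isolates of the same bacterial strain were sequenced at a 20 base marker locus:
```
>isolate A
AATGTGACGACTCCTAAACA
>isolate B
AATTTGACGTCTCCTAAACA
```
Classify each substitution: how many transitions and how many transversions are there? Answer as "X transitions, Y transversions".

0 transitions, 2 transversions

Mismatches (1-based):
site 4: G→T (purine→pyrimidine, transversion)
site 10: A→T (purine→pyrimidine, transversion)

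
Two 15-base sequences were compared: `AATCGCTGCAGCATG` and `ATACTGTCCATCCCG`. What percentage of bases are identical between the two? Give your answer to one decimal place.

Mismatches at positions 2, 3, 5, 6, 8, 11, 13, 14 (1-based): 8 of 15.
Identical positions: 7/15 = 46.67% → 46.7%.

46.7%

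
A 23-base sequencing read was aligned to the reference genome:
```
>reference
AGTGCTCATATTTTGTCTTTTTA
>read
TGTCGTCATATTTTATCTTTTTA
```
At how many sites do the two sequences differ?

4

Mismatches (1-based): site 1: A→T; site 4: G→C; site 5: C→G; site 15: G→A.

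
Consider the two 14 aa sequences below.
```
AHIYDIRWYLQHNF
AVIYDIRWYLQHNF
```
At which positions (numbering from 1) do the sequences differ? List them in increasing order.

2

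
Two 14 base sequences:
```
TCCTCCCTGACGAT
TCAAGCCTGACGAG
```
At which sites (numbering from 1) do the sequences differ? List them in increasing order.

3, 4, 5, 14

Differences at site 3 (C→A), site 4 (T→A), site 5 (C→G), site 14 (T→G).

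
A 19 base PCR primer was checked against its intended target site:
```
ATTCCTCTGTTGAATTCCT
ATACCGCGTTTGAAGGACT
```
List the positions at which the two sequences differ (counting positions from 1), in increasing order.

3, 6, 8, 9, 15, 16, 17

Scanning 1-based: 3: T/A; 6: T/G; 8: T/G; 9: G/T; 15: T/G; 16: T/G; 17: C/A.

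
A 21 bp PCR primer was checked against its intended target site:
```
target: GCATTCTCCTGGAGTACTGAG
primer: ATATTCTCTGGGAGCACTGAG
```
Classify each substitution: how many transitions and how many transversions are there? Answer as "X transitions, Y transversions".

4 transitions, 1 transversion

Mismatches (1-based):
site 1: G→A (purine→purine, transition)
site 2: C→T (pyrimidine→pyrimidine, transition)
site 9: C→T (pyrimidine→pyrimidine, transition)
site 10: T→G (pyrimidine→purine, transversion)
site 15: T→C (pyrimidine→pyrimidine, transition)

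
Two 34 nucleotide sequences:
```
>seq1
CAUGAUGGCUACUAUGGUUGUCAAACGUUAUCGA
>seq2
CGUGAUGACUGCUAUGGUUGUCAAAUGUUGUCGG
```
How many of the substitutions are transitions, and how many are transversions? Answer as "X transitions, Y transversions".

6 transitions, 0 transversions

Transitions (purine↔purine or pyrimidine↔pyrimidine): 2 A→G, 8 G→A, 11 A→G, 26 C→U, 30 A→G, 34 A→G.
Transversions (purine↔pyrimidine): none.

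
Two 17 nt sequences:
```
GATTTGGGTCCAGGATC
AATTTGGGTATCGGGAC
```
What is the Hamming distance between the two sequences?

6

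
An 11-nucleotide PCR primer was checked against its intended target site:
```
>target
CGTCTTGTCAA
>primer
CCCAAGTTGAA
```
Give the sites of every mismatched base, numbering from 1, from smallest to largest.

2, 3, 4, 5, 6, 7, 9

Differences at site 2 (G→C), site 3 (T→C), site 4 (C→A), site 5 (T→A), site 6 (T→G), site 7 (G→T), site 9 (C→G).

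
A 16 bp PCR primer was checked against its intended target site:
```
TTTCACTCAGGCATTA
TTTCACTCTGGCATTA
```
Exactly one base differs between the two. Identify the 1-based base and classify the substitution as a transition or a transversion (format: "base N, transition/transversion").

base 9, transversion

Base 9 changes A→T. A is a purine and T is a pyrimidine, so this is a transversion.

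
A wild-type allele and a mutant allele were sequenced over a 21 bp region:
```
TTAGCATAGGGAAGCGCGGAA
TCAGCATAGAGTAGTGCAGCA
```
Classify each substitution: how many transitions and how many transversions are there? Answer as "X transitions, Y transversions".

Mismatches (1-based):
site 2: T→C (pyrimidine→pyrimidine, transition)
site 10: G→A (purine→purine, transition)
site 12: A→T (purine→pyrimidine, transversion)
site 15: C→T (pyrimidine→pyrimidine, transition)
site 18: G→A (purine→purine, transition)
site 20: A→C (purine→pyrimidine, transversion)

4 transitions, 2 transversions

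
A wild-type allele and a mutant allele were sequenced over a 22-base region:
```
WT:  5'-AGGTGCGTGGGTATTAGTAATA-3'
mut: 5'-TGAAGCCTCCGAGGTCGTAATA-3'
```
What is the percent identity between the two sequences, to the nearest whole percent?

10 positions differ (1, 3, 4, 7, 9, 10, 12, 13, 14, 16), so 12 of 22 match: 12/22 = 54.55%.

55%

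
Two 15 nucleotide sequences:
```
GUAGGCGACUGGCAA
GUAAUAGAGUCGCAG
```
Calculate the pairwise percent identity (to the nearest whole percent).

Mismatches at positions 4, 5, 6, 9, 11, 15 (1-based): 6 of 15.
Identical positions: 9/15 = 60% → 60%.

60%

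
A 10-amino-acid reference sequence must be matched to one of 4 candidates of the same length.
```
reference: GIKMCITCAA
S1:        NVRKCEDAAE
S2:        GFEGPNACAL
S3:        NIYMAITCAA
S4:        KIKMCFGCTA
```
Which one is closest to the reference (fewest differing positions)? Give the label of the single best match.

S3

Hamming distances to reference — S1: 8; S2: 7; S3: 3; S4: 4.
Smallest is S3 with 3 mismatches.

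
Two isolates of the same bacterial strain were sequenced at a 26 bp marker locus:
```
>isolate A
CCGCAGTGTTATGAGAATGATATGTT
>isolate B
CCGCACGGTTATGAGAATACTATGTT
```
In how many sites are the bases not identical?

4

Comparing position by position, 4 sites differ: 6 (G/C), 7 (T/G), 19 (G/A), 20 (A/C).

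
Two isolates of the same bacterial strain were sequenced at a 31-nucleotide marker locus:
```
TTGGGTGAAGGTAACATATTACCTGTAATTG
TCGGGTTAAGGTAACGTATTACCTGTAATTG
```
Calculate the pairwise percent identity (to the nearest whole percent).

90%

3 positions differ (2, 7, 16), so 28 of 31 match: 28/31 = 90.32%.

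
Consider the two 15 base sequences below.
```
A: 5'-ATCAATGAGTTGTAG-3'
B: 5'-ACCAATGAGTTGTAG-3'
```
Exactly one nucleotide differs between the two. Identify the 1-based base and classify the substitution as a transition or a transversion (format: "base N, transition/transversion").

base 2, transition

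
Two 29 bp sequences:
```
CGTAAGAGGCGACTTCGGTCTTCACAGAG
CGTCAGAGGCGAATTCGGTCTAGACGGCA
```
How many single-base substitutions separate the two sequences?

Comparing position by position, 7 positions differ: 4 (A/C), 13 (C/A), 22 (T/A), 23 (C/G), 26 (A/G), 28 (A/C), 29 (G/A).

7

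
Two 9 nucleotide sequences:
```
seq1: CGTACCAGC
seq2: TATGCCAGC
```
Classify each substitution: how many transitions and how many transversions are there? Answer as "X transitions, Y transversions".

3 transitions, 0 transversions

Mismatches (1-based):
base 1: C→T (pyrimidine→pyrimidine, transition)
base 2: G→A (purine→purine, transition)
base 4: A→G (purine→purine, transition)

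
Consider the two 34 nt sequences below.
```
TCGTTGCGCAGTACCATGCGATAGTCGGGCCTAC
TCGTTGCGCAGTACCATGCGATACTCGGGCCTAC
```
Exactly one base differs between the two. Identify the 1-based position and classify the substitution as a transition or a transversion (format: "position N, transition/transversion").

position 24, transversion

The sequences differ only at position 24: G→C (purine→pyrimidine), a transversion.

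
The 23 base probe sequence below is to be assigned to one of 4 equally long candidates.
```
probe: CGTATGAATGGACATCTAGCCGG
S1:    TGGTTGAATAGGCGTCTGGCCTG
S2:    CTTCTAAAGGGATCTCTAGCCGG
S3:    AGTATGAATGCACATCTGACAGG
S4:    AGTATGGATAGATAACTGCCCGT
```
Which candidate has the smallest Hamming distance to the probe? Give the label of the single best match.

S1 differs at 8 positions; S2 differs at 6 positions; S3 differs at 5 positions; S4 differs at 8 positions. The closest is S3.

S3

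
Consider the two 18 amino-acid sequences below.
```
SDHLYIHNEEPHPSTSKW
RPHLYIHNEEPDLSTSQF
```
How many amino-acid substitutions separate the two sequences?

Mismatches (1-based): position 1: S→R; position 2: D→P; position 12: H→D; position 13: P→L; position 17: K→Q; position 18: W→F.

6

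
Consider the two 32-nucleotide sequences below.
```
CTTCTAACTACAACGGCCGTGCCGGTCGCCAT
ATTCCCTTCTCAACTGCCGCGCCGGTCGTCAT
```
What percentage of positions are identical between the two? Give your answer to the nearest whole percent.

69%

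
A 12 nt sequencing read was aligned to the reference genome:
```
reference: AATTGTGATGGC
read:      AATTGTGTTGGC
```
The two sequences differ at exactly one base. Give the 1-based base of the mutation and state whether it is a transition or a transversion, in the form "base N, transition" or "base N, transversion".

The sequences differ only at base 8: A→T (purine→pyrimidine), a transversion.

base 8, transversion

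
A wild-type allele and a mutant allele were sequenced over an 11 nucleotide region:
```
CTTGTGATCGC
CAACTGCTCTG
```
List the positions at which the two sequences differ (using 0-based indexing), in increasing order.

Scanning 0-based: 1: T/A; 2: T/A; 3: G/C; 6: A/C; 9: G/T; 10: C/G.

1, 2, 3, 6, 9, 10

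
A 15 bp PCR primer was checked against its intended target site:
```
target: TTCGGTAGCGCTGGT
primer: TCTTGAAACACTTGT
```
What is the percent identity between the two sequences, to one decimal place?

53.3%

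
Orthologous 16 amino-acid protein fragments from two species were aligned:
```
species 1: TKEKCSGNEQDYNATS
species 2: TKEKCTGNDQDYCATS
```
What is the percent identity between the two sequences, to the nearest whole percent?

81%

Mismatches at positions 6, 9, 13 (1-based): 3 of 16.
Identical positions: 13/16 = 81.25% → 81%.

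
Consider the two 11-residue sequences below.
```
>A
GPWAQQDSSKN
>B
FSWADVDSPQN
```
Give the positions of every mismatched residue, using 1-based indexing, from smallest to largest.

Differences at position 1 (G→F), position 2 (P→S), position 5 (Q→D), position 6 (Q→V), position 9 (S→P), position 10 (K→Q).

1, 2, 5, 6, 9, 10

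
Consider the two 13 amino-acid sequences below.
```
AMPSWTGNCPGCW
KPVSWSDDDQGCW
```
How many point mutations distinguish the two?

Comparing position by position, 8 residues differ: 1 (A/K), 2 (M/P), 3 (P/V), 6 (T/S), 7 (G/D), 8 (N/D), 9 (C/D), 10 (P/Q).

8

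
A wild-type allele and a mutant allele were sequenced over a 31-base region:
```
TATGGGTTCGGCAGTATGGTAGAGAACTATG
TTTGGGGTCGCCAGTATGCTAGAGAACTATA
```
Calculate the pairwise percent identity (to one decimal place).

5 positions differ (2, 7, 11, 19, 31), so 26 of 31 match: 26/31 = 83.87%.

83.9%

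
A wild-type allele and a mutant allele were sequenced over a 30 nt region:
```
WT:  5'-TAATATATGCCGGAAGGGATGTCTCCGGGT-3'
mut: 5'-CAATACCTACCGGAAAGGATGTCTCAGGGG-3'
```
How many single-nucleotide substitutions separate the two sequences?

Comparing position by position, 7 sites differ: 1 (T/C), 6 (T/C), 7 (A/C), 9 (G/A), 16 (G/A), 26 (C/A), 30 (T/G).

7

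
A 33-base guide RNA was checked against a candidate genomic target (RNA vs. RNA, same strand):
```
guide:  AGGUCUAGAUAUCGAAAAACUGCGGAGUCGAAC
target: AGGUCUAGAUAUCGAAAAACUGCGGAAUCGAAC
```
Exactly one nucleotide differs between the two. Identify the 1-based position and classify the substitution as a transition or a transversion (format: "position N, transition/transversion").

position 27, transition

Position 27 changes G→A. G is a purine and A is a purine, so this is a transition.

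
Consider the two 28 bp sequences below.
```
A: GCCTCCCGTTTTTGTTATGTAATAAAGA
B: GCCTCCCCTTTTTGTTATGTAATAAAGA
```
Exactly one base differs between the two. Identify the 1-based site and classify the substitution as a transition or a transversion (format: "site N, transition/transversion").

site 8, transversion

Site 8 changes G→C. G is a purine and C is a pyrimidine, so this is a transversion.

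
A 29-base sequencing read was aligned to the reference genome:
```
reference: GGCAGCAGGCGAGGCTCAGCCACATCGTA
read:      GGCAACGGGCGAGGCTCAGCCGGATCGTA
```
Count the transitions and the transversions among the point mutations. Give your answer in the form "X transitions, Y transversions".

3 transitions, 1 transversion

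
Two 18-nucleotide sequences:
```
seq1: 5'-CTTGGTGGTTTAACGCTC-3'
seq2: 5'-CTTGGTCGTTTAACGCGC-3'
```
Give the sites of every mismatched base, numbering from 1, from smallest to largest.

Scanning 1-based: 7: G/C; 17: T/G.

7, 17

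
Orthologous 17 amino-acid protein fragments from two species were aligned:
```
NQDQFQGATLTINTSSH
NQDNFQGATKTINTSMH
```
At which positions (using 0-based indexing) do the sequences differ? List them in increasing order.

3, 9, 15

Scanning 0-based: 3: Q/N; 9: L/K; 15: S/M.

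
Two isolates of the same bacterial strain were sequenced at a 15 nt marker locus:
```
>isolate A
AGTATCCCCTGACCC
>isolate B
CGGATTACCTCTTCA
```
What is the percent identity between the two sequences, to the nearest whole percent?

47%

8 positions differ (1, 3, 6, 7, 11, 12, 13, 15), so 7 of 15 match: 7/15 = 46.67%.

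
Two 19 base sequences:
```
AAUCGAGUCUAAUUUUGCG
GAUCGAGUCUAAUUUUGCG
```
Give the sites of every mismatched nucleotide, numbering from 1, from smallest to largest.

1

Differences at site 1 (A→G).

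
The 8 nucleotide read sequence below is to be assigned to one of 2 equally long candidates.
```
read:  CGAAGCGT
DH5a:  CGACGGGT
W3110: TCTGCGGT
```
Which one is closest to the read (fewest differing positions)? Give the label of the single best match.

DH5a

DH5a differs at 2 positions; W3110 differs at 6 positions. The closest is DH5a.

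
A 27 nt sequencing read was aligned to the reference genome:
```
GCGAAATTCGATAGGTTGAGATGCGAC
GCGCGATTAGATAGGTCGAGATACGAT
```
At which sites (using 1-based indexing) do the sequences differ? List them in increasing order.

Scanning 1-based: 4: A/C; 5: A/G; 9: C/A; 17: T/C; 23: G/A; 27: C/T.

4, 5, 9, 17, 23, 27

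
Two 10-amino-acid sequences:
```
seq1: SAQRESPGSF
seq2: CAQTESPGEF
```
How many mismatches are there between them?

Mismatches (1-based): position 1: S→C; position 4: R→T; position 9: S→E.

3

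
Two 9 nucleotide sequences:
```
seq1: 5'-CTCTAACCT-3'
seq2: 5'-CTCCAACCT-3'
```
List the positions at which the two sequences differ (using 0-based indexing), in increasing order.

3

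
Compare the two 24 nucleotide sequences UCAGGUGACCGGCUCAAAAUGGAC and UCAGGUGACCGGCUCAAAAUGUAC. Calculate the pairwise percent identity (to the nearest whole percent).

96%

Mismatch at position 22 (1-based): 1 of 24.
Identical positions: 23/24 = 95.83% → 96%.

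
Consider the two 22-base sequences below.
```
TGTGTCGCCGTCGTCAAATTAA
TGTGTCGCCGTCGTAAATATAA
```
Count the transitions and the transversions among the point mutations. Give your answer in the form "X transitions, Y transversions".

Transitions (purine↔purine or pyrimidine↔pyrimidine): none.
Transversions (purine↔pyrimidine): 15 C→A, 18 A→T, 19 T→A.

0 transitions, 3 transversions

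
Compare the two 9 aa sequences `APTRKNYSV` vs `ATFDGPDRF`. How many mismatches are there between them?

Comparing position by position, 8 positions differ: 2 (P/T), 3 (T/F), 4 (R/D), 5 (K/G), 6 (N/P), 7 (Y/D), 8 (S/R), 9 (V/F).

8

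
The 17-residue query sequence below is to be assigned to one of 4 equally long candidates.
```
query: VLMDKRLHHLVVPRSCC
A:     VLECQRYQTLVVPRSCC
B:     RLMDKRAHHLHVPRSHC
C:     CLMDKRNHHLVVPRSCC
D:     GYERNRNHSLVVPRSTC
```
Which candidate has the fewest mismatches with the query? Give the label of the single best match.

C

A differs at 6 residues; B differs at 4 residues; C differs at 2 residues; D differs at 8 residues. The closest is C.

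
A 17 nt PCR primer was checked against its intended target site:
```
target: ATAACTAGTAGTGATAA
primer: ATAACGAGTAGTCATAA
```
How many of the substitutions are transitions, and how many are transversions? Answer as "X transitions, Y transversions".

Transitions (purine↔purine or pyrimidine↔pyrimidine): none.
Transversions (purine↔pyrimidine): 6 T→G, 13 G→C.

0 transitions, 2 transversions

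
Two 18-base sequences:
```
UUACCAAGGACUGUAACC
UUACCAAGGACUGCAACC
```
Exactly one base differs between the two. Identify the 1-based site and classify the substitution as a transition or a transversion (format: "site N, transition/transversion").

Site 14 changes U→C. U is a pyrimidine and C is a pyrimidine, so this is a transition.

site 14, transition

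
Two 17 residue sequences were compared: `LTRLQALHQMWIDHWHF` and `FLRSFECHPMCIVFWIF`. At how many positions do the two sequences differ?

11

Comparing position by position, 11 positions differ: 1 (L/F), 2 (T/L), 4 (L/S), 5 (Q/F), 6 (A/E), 7 (L/C), 9 (Q/P), 11 (W/C), 13 (D/V), 14 (H/F), 16 (H/I).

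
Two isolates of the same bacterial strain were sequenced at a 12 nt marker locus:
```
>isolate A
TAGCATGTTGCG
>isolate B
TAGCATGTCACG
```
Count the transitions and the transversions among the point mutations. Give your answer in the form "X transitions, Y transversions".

Transitions (purine↔purine or pyrimidine↔pyrimidine): 9 T→C, 10 G→A.
Transversions (purine↔pyrimidine): none.

2 transitions, 0 transversions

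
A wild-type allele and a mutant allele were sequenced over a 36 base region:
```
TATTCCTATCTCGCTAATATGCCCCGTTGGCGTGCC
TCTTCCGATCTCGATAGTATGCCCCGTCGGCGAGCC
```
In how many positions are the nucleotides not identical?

Mismatches (1-based): position 2: A→C; position 7: T→G; position 14: C→A; position 17: A→G; position 28: T→C; position 33: T→A.

6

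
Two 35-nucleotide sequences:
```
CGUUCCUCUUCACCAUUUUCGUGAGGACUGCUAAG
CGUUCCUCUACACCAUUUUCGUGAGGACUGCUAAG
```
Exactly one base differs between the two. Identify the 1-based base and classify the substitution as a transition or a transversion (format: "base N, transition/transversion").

base 10, transversion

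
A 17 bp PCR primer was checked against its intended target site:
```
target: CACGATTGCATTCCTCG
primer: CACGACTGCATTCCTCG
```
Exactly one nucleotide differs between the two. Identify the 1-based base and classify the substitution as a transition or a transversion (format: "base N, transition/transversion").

base 6, transition

The sequences differ only at base 6: T→C (pyrimidine→pyrimidine), a transition.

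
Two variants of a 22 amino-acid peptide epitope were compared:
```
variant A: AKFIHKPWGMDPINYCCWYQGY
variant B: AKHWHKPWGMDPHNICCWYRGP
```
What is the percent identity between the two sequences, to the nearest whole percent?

73%

Mismatches at positions 3, 4, 13, 15, 20, 22 (1-based): 6 of 22.
Identical positions: 16/22 = 72.73% → 73%.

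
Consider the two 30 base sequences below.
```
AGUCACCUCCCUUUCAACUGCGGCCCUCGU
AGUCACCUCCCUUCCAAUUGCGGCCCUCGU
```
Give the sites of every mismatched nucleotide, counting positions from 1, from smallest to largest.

Scanning 1-based: 14: U/C; 18: C/U.

14, 18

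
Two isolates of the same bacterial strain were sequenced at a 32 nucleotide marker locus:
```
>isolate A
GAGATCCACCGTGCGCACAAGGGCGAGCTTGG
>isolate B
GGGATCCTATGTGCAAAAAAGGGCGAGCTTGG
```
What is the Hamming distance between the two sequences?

7

The sequences differ at sites 2, 8, 9, 10, 15, 16, 18 (1-based) — 7 in total.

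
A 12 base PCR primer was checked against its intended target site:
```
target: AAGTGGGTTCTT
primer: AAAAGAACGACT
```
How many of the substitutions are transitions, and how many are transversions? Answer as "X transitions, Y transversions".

5 transitions, 3 transversions

Mismatches (1-based):
site 3: G→A (purine→purine, transition)
site 4: T→A (pyrimidine→purine, transversion)
site 6: G→A (purine→purine, transition)
site 7: G→A (purine→purine, transition)
site 8: T→C (pyrimidine→pyrimidine, transition)
site 9: T→G (pyrimidine→purine, transversion)
site 10: C→A (pyrimidine→purine, transversion)
site 11: T→C (pyrimidine→pyrimidine, transition)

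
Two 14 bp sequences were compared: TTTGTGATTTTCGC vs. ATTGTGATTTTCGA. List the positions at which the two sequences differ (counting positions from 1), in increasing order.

Scanning 1-based: 1: T/A; 14: C/A.

1, 14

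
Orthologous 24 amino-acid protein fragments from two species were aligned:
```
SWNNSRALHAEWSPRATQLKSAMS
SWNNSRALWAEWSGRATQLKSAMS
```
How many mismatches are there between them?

Comparing position by position, 2 positions differ: 9 (H/W), 14 (P/G).

2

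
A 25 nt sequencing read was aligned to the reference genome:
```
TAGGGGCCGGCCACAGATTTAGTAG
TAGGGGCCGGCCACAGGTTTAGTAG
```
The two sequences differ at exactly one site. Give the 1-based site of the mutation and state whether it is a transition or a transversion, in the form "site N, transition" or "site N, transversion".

site 17, transition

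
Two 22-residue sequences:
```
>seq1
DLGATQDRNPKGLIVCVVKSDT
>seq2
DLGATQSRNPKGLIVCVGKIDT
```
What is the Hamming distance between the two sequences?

Mismatches (1-based): position 7: D→S; position 18: V→G; position 20: S→I.

3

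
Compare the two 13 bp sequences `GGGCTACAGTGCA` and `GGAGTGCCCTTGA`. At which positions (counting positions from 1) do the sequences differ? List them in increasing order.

Differences at position 3 (G→A), position 4 (C→G), position 6 (A→G), position 8 (A→C), position 9 (G→C), position 11 (G→T), position 12 (C→G).

3, 4, 6, 8, 9, 11, 12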